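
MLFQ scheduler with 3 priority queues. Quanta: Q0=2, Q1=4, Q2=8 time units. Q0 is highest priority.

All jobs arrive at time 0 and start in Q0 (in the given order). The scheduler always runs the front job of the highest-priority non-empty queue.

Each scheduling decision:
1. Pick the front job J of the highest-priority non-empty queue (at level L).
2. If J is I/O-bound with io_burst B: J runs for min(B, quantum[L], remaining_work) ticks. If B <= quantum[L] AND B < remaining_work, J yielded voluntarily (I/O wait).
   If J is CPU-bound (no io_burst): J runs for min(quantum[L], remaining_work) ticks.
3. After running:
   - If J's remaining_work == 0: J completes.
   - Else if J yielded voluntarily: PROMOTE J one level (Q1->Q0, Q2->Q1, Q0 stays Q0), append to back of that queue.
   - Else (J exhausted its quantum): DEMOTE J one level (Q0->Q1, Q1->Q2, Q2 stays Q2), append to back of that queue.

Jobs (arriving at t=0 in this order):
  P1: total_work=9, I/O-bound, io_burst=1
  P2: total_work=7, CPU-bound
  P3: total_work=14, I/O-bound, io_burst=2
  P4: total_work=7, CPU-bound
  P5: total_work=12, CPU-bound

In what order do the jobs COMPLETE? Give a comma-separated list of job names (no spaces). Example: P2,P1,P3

Answer: P3,P1,P2,P4,P5

Derivation:
t=0-1: P1@Q0 runs 1, rem=8, I/O yield, promote→Q0. Q0=[P2,P3,P4,P5,P1] Q1=[] Q2=[]
t=1-3: P2@Q0 runs 2, rem=5, quantum used, demote→Q1. Q0=[P3,P4,P5,P1] Q1=[P2] Q2=[]
t=3-5: P3@Q0 runs 2, rem=12, I/O yield, promote→Q0. Q0=[P4,P5,P1,P3] Q1=[P2] Q2=[]
t=5-7: P4@Q0 runs 2, rem=5, quantum used, demote→Q1. Q0=[P5,P1,P3] Q1=[P2,P4] Q2=[]
t=7-9: P5@Q0 runs 2, rem=10, quantum used, demote→Q1. Q0=[P1,P3] Q1=[P2,P4,P5] Q2=[]
t=9-10: P1@Q0 runs 1, rem=7, I/O yield, promote→Q0. Q0=[P3,P1] Q1=[P2,P4,P5] Q2=[]
t=10-12: P3@Q0 runs 2, rem=10, I/O yield, promote→Q0. Q0=[P1,P3] Q1=[P2,P4,P5] Q2=[]
t=12-13: P1@Q0 runs 1, rem=6, I/O yield, promote→Q0. Q0=[P3,P1] Q1=[P2,P4,P5] Q2=[]
t=13-15: P3@Q0 runs 2, rem=8, I/O yield, promote→Q0. Q0=[P1,P3] Q1=[P2,P4,P5] Q2=[]
t=15-16: P1@Q0 runs 1, rem=5, I/O yield, promote→Q0. Q0=[P3,P1] Q1=[P2,P4,P5] Q2=[]
t=16-18: P3@Q0 runs 2, rem=6, I/O yield, promote→Q0. Q0=[P1,P3] Q1=[P2,P4,P5] Q2=[]
t=18-19: P1@Q0 runs 1, rem=4, I/O yield, promote→Q0. Q0=[P3,P1] Q1=[P2,P4,P5] Q2=[]
t=19-21: P3@Q0 runs 2, rem=4, I/O yield, promote→Q0. Q0=[P1,P3] Q1=[P2,P4,P5] Q2=[]
t=21-22: P1@Q0 runs 1, rem=3, I/O yield, promote→Q0. Q0=[P3,P1] Q1=[P2,P4,P5] Q2=[]
t=22-24: P3@Q0 runs 2, rem=2, I/O yield, promote→Q0. Q0=[P1,P3] Q1=[P2,P4,P5] Q2=[]
t=24-25: P1@Q0 runs 1, rem=2, I/O yield, promote→Q0. Q0=[P3,P1] Q1=[P2,P4,P5] Q2=[]
t=25-27: P3@Q0 runs 2, rem=0, completes. Q0=[P1] Q1=[P2,P4,P5] Q2=[]
t=27-28: P1@Q0 runs 1, rem=1, I/O yield, promote→Q0. Q0=[P1] Q1=[P2,P4,P5] Q2=[]
t=28-29: P1@Q0 runs 1, rem=0, completes. Q0=[] Q1=[P2,P4,P5] Q2=[]
t=29-33: P2@Q1 runs 4, rem=1, quantum used, demote→Q2. Q0=[] Q1=[P4,P5] Q2=[P2]
t=33-37: P4@Q1 runs 4, rem=1, quantum used, demote→Q2. Q0=[] Q1=[P5] Q2=[P2,P4]
t=37-41: P5@Q1 runs 4, rem=6, quantum used, demote→Q2. Q0=[] Q1=[] Q2=[P2,P4,P5]
t=41-42: P2@Q2 runs 1, rem=0, completes. Q0=[] Q1=[] Q2=[P4,P5]
t=42-43: P4@Q2 runs 1, rem=0, completes. Q0=[] Q1=[] Q2=[P5]
t=43-49: P5@Q2 runs 6, rem=0, completes. Q0=[] Q1=[] Q2=[]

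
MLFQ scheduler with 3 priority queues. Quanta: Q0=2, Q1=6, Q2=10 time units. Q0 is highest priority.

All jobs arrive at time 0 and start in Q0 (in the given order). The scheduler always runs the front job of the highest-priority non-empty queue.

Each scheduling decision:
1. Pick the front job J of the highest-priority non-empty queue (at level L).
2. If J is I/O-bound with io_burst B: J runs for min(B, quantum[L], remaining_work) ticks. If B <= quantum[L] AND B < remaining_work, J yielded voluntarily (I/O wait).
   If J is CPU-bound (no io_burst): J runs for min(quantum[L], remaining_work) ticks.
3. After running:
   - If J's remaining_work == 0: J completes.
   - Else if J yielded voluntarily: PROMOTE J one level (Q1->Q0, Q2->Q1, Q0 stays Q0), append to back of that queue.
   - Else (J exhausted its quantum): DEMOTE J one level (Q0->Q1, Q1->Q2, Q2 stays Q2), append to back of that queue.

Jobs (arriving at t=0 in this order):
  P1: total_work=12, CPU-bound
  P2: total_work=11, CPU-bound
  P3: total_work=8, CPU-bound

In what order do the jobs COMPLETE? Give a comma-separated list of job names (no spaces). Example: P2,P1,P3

t=0-2: P1@Q0 runs 2, rem=10, quantum used, demote→Q1. Q0=[P2,P3] Q1=[P1] Q2=[]
t=2-4: P2@Q0 runs 2, rem=9, quantum used, demote→Q1. Q0=[P3] Q1=[P1,P2] Q2=[]
t=4-6: P3@Q0 runs 2, rem=6, quantum used, demote→Q1. Q0=[] Q1=[P1,P2,P3] Q2=[]
t=6-12: P1@Q1 runs 6, rem=4, quantum used, demote→Q2. Q0=[] Q1=[P2,P3] Q2=[P1]
t=12-18: P2@Q1 runs 6, rem=3, quantum used, demote→Q2. Q0=[] Q1=[P3] Q2=[P1,P2]
t=18-24: P3@Q1 runs 6, rem=0, completes. Q0=[] Q1=[] Q2=[P1,P2]
t=24-28: P1@Q2 runs 4, rem=0, completes. Q0=[] Q1=[] Q2=[P2]
t=28-31: P2@Q2 runs 3, rem=0, completes. Q0=[] Q1=[] Q2=[]

Answer: P3,P1,P2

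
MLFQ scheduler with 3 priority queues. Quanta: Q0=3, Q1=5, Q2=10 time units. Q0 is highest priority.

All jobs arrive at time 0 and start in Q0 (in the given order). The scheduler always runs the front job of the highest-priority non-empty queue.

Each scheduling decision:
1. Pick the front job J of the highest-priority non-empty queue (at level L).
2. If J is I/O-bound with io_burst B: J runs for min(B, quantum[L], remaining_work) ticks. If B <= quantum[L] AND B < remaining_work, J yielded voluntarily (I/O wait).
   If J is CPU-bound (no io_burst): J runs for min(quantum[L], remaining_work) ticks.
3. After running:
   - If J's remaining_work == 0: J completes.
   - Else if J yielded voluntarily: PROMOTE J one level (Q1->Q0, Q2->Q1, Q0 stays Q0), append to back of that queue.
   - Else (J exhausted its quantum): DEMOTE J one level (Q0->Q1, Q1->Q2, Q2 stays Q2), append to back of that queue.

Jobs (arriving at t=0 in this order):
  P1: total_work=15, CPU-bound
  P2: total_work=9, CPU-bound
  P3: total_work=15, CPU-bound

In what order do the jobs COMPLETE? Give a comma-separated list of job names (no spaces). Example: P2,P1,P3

t=0-3: P1@Q0 runs 3, rem=12, quantum used, demote→Q1. Q0=[P2,P3] Q1=[P1] Q2=[]
t=3-6: P2@Q0 runs 3, rem=6, quantum used, demote→Q1. Q0=[P3] Q1=[P1,P2] Q2=[]
t=6-9: P3@Q0 runs 3, rem=12, quantum used, demote→Q1. Q0=[] Q1=[P1,P2,P3] Q2=[]
t=9-14: P1@Q1 runs 5, rem=7, quantum used, demote→Q2. Q0=[] Q1=[P2,P3] Q2=[P1]
t=14-19: P2@Q1 runs 5, rem=1, quantum used, demote→Q2. Q0=[] Q1=[P3] Q2=[P1,P2]
t=19-24: P3@Q1 runs 5, rem=7, quantum used, demote→Q2. Q0=[] Q1=[] Q2=[P1,P2,P3]
t=24-31: P1@Q2 runs 7, rem=0, completes. Q0=[] Q1=[] Q2=[P2,P3]
t=31-32: P2@Q2 runs 1, rem=0, completes. Q0=[] Q1=[] Q2=[P3]
t=32-39: P3@Q2 runs 7, rem=0, completes. Q0=[] Q1=[] Q2=[]

Answer: P1,P2,P3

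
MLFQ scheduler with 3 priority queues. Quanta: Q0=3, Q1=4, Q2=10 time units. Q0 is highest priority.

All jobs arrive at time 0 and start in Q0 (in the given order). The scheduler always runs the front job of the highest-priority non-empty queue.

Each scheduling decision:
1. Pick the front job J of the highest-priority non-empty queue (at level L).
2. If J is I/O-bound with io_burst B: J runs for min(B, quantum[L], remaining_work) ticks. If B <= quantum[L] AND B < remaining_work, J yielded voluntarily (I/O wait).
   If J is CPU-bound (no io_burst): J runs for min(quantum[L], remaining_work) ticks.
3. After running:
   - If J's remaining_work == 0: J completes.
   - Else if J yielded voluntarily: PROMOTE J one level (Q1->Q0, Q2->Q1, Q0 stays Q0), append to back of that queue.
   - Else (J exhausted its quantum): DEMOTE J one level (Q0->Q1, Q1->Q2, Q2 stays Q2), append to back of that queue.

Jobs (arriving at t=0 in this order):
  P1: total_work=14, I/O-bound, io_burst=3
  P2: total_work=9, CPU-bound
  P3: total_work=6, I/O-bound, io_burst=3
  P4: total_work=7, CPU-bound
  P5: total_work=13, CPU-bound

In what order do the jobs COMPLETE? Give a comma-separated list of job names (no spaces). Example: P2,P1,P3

t=0-3: P1@Q0 runs 3, rem=11, I/O yield, promote→Q0. Q0=[P2,P3,P4,P5,P1] Q1=[] Q2=[]
t=3-6: P2@Q0 runs 3, rem=6, quantum used, demote→Q1. Q0=[P3,P4,P5,P1] Q1=[P2] Q2=[]
t=6-9: P3@Q0 runs 3, rem=3, I/O yield, promote→Q0. Q0=[P4,P5,P1,P3] Q1=[P2] Q2=[]
t=9-12: P4@Q0 runs 3, rem=4, quantum used, demote→Q1. Q0=[P5,P1,P3] Q1=[P2,P4] Q2=[]
t=12-15: P5@Q0 runs 3, rem=10, quantum used, demote→Q1. Q0=[P1,P3] Q1=[P2,P4,P5] Q2=[]
t=15-18: P1@Q0 runs 3, rem=8, I/O yield, promote→Q0. Q0=[P3,P1] Q1=[P2,P4,P5] Q2=[]
t=18-21: P3@Q0 runs 3, rem=0, completes. Q0=[P1] Q1=[P2,P4,P5] Q2=[]
t=21-24: P1@Q0 runs 3, rem=5, I/O yield, promote→Q0. Q0=[P1] Q1=[P2,P4,P5] Q2=[]
t=24-27: P1@Q0 runs 3, rem=2, I/O yield, promote→Q0. Q0=[P1] Q1=[P2,P4,P5] Q2=[]
t=27-29: P1@Q0 runs 2, rem=0, completes. Q0=[] Q1=[P2,P4,P5] Q2=[]
t=29-33: P2@Q1 runs 4, rem=2, quantum used, demote→Q2. Q0=[] Q1=[P4,P5] Q2=[P2]
t=33-37: P4@Q1 runs 4, rem=0, completes. Q0=[] Q1=[P5] Q2=[P2]
t=37-41: P5@Q1 runs 4, rem=6, quantum used, demote→Q2. Q0=[] Q1=[] Q2=[P2,P5]
t=41-43: P2@Q2 runs 2, rem=0, completes. Q0=[] Q1=[] Q2=[P5]
t=43-49: P5@Q2 runs 6, rem=0, completes. Q0=[] Q1=[] Q2=[]

Answer: P3,P1,P4,P2,P5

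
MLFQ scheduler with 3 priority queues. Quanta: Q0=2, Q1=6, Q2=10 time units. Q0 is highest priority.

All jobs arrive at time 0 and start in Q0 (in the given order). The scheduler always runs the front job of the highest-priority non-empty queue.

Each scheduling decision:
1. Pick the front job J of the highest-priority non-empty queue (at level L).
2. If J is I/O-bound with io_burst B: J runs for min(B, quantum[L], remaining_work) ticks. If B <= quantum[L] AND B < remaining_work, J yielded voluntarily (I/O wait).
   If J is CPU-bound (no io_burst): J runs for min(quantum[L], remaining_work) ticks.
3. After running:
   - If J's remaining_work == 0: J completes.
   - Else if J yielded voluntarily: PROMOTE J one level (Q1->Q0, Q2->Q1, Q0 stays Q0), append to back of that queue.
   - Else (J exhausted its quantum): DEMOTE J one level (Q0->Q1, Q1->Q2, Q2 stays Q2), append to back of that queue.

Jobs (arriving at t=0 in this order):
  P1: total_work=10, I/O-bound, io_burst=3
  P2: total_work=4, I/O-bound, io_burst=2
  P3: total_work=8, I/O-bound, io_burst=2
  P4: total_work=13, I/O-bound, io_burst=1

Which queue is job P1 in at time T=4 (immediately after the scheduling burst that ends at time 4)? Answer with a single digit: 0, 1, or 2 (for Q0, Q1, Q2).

t=0-2: P1@Q0 runs 2, rem=8, quantum used, demote→Q1. Q0=[P2,P3,P4] Q1=[P1] Q2=[]
t=2-4: P2@Q0 runs 2, rem=2, I/O yield, promote→Q0. Q0=[P3,P4,P2] Q1=[P1] Q2=[]
t=4-6: P3@Q0 runs 2, rem=6, I/O yield, promote→Q0. Q0=[P4,P2,P3] Q1=[P1] Q2=[]
t=6-7: P4@Q0 runs 1, rem=12, I/O yield, promote→Q0. Q0=[P2,P3,P4] Q1=[P1] Q2=[]
t=7-9: P2@Q0 runs 2, rem=0, completes. Q0=[P3,P4] Q1=[P1] Q2=[]
t=9-11: P3@Q0 runs 2, rem=4, I/O yield, promote→Q0. Q0=[P4,P3] Q1=[P1] Q2=[]
t=11-12: P4@Q0 runs 1, rem=11, I/O yield, promote→Q0. Q0=[P3,P4] Q1=[P1] Q2=[]
t=12-14: P3@Q0 runs 2, rem=2, I/O yield, promote→Q0. Q0=[P4,P3] Q1=[P1] Q2=[]
t=14-15: P4@Q0 runs 1, rem=10, I/O yield, promote→Q0. Q0=[P3,P4] Q1=[P1] Q2=[]
t=15-17: P3@Q0 runs 2, rem=0, completes. Q0=[P4] Q1=[P1] Q2=[]
t=17-18: P4@Q0 runs 1, rem=9, I/O yield, promote→Q0. Q0=[P4] Q1=[P1] Q2=[]
t=18-19: P4@Q0 runs 1, rem=8, I/O yield, promote→Q0. Q0=[P4] Q1=[P1] Q2=[]
t=19-20: P4@Q0 runs 1, rem=7, I/O yield, promote→Q0. Q0=[P4] Q1=[P1] Q2=[]
t=20-21: P4@Q0 runs 1, rem=6, I/O yield, promote→Q0. Q0=[P4] Q1=[P1] Q2=[]
t=21-22: P4@Q0 runs 1, rem=5, I/O yield, promote→Q0. Q0=[P4] Q1=[P1] Q2=[]
t=22-23: P4@Q0 runs 1, rem=4, I/O yield, promote→Q0. Q0=[P4] Q1=[P1] Q2=[]
t=23-24: P4@Q0 runs 1, rem=3, I/O yield, promote→Q0. Q0=[P4] Q1=[P1] Q2=[]
t=24-25: P4@Q0 runs 1, rem=2, I/O yield, promote→Q0. Q0=[P4] Q1=[P1] Q2=[]
t=25-26: P4@Q0 runs 1, rem=1, I/O yield, promote→Q0. Q0=[P4] Q1=[P1] Q2=[]
t=26-27: P4@Q0 runs 1, rem=0, completes. Q0=[] Q1=[P1] Q2=[]
t=27-30: P1@Q1 runs 3, rem=5, I/O yield, promote→Q0. Q0=[P1] Q1=[] Q2=[]
t=30-32: P1@Q0 runs 2, rem=3, quantum used, demote→Q1. Q0=[] Q1=[P1] Q2=[]
t=32-35: P1@Q1 runs 3, rem=0, completes. Q0=[] Q1=[] Q2=[]

Answer: 1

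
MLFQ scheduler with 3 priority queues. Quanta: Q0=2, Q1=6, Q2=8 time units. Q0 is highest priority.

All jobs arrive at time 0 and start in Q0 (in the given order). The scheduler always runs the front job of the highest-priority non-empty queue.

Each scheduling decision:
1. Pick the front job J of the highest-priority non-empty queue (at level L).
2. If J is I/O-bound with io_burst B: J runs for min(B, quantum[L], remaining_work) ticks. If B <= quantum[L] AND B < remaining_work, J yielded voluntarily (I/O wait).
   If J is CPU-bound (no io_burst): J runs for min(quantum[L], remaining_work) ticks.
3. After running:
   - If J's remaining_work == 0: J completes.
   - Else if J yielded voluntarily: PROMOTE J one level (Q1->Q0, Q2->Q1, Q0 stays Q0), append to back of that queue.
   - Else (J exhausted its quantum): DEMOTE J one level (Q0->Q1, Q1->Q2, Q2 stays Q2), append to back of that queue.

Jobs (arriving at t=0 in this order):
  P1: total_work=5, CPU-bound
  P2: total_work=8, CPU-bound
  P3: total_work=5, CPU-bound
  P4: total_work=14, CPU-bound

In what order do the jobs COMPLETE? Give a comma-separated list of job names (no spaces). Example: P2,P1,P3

t=0-2: P1@Q0 runs 2, rem=3, quantum used, demote→Q1. Q0=[P2,P3,P4] Q1=[P1] Q2=[]
t=2-4: P2@Q0 runs 2, rem=6, quantum used, demote→Q1. Q0=[P3,P4] Q1=[P1,P2] Q2=[]
t=4-6: P3@Q0 runs 2, rem=3, quantum used, demote→Q1. Q0=[P4] Q1=[P1,P2,P3] Q2=[]
t=6-8: P4@Q0 runs 2, rem=12, quantum used, demote→Q1. Q0=[] Q1=[P1,P2,P3,P4] Q2=[]
t=8-11: P1@Q1 runs 3, rem=0, completes. Q0=[] Q1=[P2,P3,P4] Q2=[]
t=11-17: P2@Q1 runs 6, rem=0, completes. Q0=[] Q1=[P3,P4] Q2=[]
t=17-20: P3@Q1 runs 3, rem=0, completes. Q0=[] Q1=[P4] Q2=[]
t=20-26: P4@Q1 runs 6, rem=6, quantum used, demote→Q2. Q0=[] Q1=[] Q2=[P4]
t=26-32: P4@Q2 runs 6, rem=0, completes. Q0=[] Q1=[] Q2=[]

Answer: P1,P2,P3,P4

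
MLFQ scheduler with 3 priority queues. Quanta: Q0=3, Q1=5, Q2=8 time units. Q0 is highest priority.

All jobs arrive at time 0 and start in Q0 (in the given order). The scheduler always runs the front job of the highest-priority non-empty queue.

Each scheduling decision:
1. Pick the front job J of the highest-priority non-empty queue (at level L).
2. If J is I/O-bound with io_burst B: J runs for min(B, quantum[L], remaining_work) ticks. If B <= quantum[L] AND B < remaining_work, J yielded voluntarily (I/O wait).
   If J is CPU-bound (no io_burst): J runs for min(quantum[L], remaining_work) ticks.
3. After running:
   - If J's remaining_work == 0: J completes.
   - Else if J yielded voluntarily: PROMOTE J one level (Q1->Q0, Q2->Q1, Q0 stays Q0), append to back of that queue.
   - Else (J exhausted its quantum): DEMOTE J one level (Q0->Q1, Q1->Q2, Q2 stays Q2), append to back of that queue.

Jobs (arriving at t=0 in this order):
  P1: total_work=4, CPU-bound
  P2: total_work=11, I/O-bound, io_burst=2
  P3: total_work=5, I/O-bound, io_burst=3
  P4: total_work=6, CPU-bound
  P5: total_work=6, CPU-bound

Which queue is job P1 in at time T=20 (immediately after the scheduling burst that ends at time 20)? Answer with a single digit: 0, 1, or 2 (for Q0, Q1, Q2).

t=0-3: P1@Q0 runs 3, rem=1, quantum used, demote→Q1. Q0=[P2,P3,P4,P5] Q1=[P1] Q2=[]
t=3-5: P2@Q0 runs 2, rem=9, I/O yield, promote→Q0. Q0=[P3,P4,P5,P2] Q1=[P1] Q2=[]
t=5-8: P3@Q0 runs 3, rem=2, I/O yield, promote→Q0. Q0=[P4,P5,P2,P3] Q1=[P1] Q2=[]
t=8-11: P4@Q0 runs 3, rem=3, quantum used, demote→Q1. Q0=[P5,P2,P3] Q1=[P1,P4] Q2=[]
t=11-14: P5@Q0 runs 3, rem=3, quantum used, demote→Q1. Q0=[P2,P3] Q1=[P1,P4,P5] Q2=[]
t=14-16: P2@Q0 runs 2, rem=7, I/O yield, promote→Q0. Q0=[P3,P2] Q1=[P1,P4,P5] Q2=[]
t=16-18: P3@Q0 runs 2, rem=0, completes. Q0=[P2] Q1=[P1,P4,P5] Q2=[]
t=18-20: P2@Q0 runs 2, rem=5, I/O yield, promote→Q0. Q0=[P2] Q1=[P1,P4,P5] Q2=[]
t=20-22: P2@Q0 runs 2, rem=3, I/O yield, promote→Q0. Q0=[P2] Q1=[P1,P4,P5] Q2=[]
t=22-24: P2@Q0 runs 2, rem=1, I/O yield, promote→Q0. Q0=[P2] Q1=[P1,P4,P5] Q2=[]
t=24-25: P2@Q0 runs 1, rem=0, completes. Q0=[] Q1=[P1,P4,P5] Q2=[]
t=25-26: P1@Q1 runs 1, rem=0, completes. Q0=[] Q1=[P4,P5] Q2=[]
t=26-29: P4@Q1 runs 3, rem=0, completes. Q0=[] Q1=[P5] Q2=[]
t=29-32: P5@Q1 runs 3, rem=0, completes. Q0=[] Q1=[] Q2=[]

Answer: 1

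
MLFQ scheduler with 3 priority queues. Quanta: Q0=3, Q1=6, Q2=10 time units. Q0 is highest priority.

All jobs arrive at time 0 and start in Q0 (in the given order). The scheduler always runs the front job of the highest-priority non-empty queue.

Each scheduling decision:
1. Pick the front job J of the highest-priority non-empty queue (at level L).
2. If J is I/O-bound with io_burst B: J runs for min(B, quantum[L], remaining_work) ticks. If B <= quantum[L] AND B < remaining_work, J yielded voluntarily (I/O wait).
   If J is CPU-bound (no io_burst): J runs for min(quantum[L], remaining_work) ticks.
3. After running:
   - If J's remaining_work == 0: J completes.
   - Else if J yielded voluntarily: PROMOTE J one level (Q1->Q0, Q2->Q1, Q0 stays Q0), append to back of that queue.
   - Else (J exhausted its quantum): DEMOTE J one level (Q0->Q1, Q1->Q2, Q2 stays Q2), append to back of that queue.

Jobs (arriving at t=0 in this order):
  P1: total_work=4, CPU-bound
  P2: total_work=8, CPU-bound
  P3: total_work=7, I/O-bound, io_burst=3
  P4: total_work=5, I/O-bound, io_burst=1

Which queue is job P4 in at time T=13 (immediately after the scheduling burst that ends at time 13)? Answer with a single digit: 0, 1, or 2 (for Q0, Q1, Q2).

Answer: 0

Derivation:
t=0-3: P1@Q0 runs 3, rem=1, quantum used, demote→Q1. Q0=[P2,P3,P4] Q1=[P1] Q2=[]
t=3-6: P2@Q0 runs 3, rem=5, quantum used, demote→Q1. Q0=[P3,P4] Q1=[P1,P2] Q2=[]
t=6-9: P3@Q0 runs 3, rem=4, I/O yield, promote→Q0. Q0=[P4,P3] Q1=[P1,P2] Q2=[]
t=9-10: P4@Q0 runs 1, rem=4, I/O yield, promote→Q0. Q0=[P3,P4] Q1=[P1,P2] Q2=[]
t=10-13: P3@Q0 runs 3, rem=1, I/O yield, promote→Q0. Q0=[P4,P3] Q1=[P1,P2] Q2=[]
t=13-14: P4@Q0 runs 1, rem=3, I/O yield, promote→Q0. Q0=[P3,P4] Q1=[P1,P2] Q2=[]
t=14-15: P3@Q0 runs 1, rem=0, completes. Q0=[P4] Q1=[P1,P2] Q2=[]
t=15-16: P4@Q0 runs 1, rem=2, I/O yield, promote→Q0. Q0=[P4] Q1=[P1,P2] Q2=[]
t=16-17: P4@Q0 runs 1, rem=1, I/O yield, promote→Q0. Q0=[P4] Q1=[P1,P2] Q2=[]
t=17-18: P4@Q0 runs 1, rem=0, completes. Q0=[] Q1=[P1,P2] Q2=[]
t=18-19: P1@Q1 runs 1, rem=0, completes. Q0=[] Q1=[P2] Q2=[]
t=19-24: P2@Q1 runs 5, rem=0, completes. Q0=[] Q1=[] Q2=[]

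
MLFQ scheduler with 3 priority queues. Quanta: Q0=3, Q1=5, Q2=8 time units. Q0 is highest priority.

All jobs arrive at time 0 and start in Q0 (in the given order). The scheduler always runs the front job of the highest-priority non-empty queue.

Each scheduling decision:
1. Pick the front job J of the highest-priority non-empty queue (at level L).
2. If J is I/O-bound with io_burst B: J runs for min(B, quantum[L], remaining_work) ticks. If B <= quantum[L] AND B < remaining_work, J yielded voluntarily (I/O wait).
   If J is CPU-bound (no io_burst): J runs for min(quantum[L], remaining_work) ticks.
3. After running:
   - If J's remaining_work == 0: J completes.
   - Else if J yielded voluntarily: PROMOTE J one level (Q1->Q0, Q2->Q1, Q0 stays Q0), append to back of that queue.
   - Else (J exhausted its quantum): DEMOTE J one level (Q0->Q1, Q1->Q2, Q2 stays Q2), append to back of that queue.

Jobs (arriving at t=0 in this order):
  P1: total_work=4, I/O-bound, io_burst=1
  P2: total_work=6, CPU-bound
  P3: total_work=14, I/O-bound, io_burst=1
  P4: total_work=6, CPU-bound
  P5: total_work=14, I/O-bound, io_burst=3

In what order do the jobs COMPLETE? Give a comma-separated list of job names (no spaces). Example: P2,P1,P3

t=0-1: P1@Q0 runs 1, rem=3, I/O yield, promote→Q0. Q0=[P2,P3,P4,P5,P1] Q1=[] Q2=[]
t=1-4: P2@Q0 runs 3, rem=3, quantum used, demote→Q1. Q0=[P3,P4,P5,P1] Q1=[P2] Q2=[]
t=4-5: P3@Q0 runs 1, rem=13, I/O yield, promote→Q0. Q0=[P4,P5,P1,P3] Q1=[P2] Q2=[]
t=5-8: P4@Q0 runs 3, rem=3, quantum used, demote→Q1. Q0=[P5,P1,P3] Q1=[P2,P4] Q2=[]
t=8-11: P5@Q0 runs 3, rem=11, I/O yield, promote→Q0. Q0=[P1,P3,P5] Q1=[P2,P4] Q2=[]
t=11-12: P1@Q0 runs 1, rem=2, I/O yield, promote→Q0. Q0=[P3,P5,P1] Q1=[P2,P4] Q2=[]
t=12-13: P3@Q0 runs 1, rem=12, I/O yield, promote→Q0. Q0=[P5,P1,P3] Q1=[P2,P4] Q2=[]
t=13-16: P5@Q0 runs 3, rem=8, I/O yield, promote→Q0. Q0=[P1,P3,P5] Q1=[P2,P4] Q2=[]
t=16-17: P1@Q0 runs 1, rem=1, I/O yield, promote→Q0. Q0=[P3,P5,P1] Q1=[P2,P4] Q2=[]
t=17-18: P3@Q0 runs 1, rem=11, I/O yield, promote→Q0. Q0=[P5,P1,P3] Q1=[P2,P4] Q2=[]
t=18-21: P5@Q0 runs 3, rem=5, I/O yield, promote→Q0. Q0=[P1,P3,P5] Q1=[P2,P4] Q2=[]
t=21-22: P1@Q0 runs 1, rem=0, completes. Q0=[P3,P5] Q1=[P2,P4] Q2=[]
t=22-23: P3@Q0 runs 1, rem=10, I/O yield, promote→Q0. Q0=[P5,P3] Q1=[P2,P4] Q2=[]
t=23-26: P5@Q0 runs 3, rem=2, I/O yield, promote→Q0. Q0=[P3,P5] Q1=[P2,P4] Q2=[]
t=26-27: P3@Q0 runs 1, rem=9, I/O yield, promote→Q0. Q0=[P5,P3] Q1=[P2,P4] Q2=[]
t=27-29: P5@Q0 runs 2, rem=0, completes. Q0=[P3] Q1=[P2,P4] Q2=[]
t=29-30: P3@Q0 runs 1, rem=8, I/O yield, promote→Q0. Q0=[P3] Q1=[P2,P4] Q2=[]
t=30-31: P3@Q0 runs 1, rem=7, I/O yield, promote→Q0. Q0=[P3] Q1=[P2,P4] Q2=[]
t=31-32: P3@Q0 runs 1, rem=6, I/O yield, promote→Q0. Q0=[P3] Q1=[P2,P4] Q2=[]
t=32-33: P3@Q0 runs 1, rem=5, I/O yield, promote→Q0. Q0=[P3] Q1=[P2,P4] Q2=[]
t=33-34: P3@Q0 runs 1, rem=4, I/O yield, promote→Q0. Q0=[P3] Q1=[P2,P4] Q2=[]
t=34-35: P3@Q0 runs 1, rem=3, I/O yield, promote→Q0. Q0=[P3] Q1=[P2,P4] Q2=[]
t=35-36: P3@Q0 runs 1, rem=2, I/O yield, promote→Q0. Q0=[P3] Q1=[P2,P4] Q2=[]
t=36-37: P3@Q0 runs 1, rem=1, I/O yield, promote→Q0. Q0=[P3] Q1=[P2,P4] Q2=[]
t=37-38: P3@Q0 runs 1, rem=0, completes. Q0=[] Q1=[P2,P4] Q2=[]
t=38-41: P2@Q1 runs 3, rem=0, completes. Q0=[] Q1=[P4] Q2=[]
t=41-44: P4@Q1 runs 3, rem=0, completes. Q0=[] Q1=[] Q2=[]

Answer: P1,P5,P3,P2,P4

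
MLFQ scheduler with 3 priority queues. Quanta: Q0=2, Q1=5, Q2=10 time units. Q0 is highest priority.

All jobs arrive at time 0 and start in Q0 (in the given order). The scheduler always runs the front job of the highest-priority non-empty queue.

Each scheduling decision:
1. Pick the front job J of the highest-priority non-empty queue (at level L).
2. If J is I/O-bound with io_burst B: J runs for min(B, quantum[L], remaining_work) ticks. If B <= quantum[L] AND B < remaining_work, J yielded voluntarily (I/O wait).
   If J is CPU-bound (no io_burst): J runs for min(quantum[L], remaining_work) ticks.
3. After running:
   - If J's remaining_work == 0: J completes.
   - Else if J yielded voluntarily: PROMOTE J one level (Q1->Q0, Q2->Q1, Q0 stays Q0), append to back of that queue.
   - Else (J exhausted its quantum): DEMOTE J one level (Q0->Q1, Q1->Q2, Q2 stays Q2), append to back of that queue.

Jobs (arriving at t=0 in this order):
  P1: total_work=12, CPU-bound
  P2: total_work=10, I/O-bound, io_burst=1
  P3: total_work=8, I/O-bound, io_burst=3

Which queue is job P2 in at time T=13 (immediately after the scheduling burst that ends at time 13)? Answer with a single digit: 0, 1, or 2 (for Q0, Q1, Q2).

t=0-2: P1@Q0 runs 2, rem=10, quantum used, demote→Q1. Q0=[P2,P3] Q1=[P1] Q2=[]
t=2-3: P2@Q0 runs 1, rem=9, I/O yield, promote→Q0. Q0=[P3,P2] Q1=[P1] Q2=[]
t=3-5: P3@Q0 runs 2, rem=6, quantum used, demote→Q1. Q0=[P2] Q1=[P1,P3] Q2=[]
t=5-6: P2@Q0 runs 1, rem=8, I/O yield, promote→Q0. Q0=[P2] Q1=[P1,P3] Q2=[]
t=6-7: P2@Q0 runs 1, rem=7, I/O yield, promote→Q0. Q0=[P2] Q1=[P1,P3] Q2=[]
t=7-8: P2@Q0 runs 1, rem=6, I/O yield, promote→Q0. Q0=[P2] Q1=[P1,P3] Q2=[]
t=8-9: P2@Q0 runs 1, rem=5, I/O yield, promote→Q0. Q0=[P2] Q1=[P1,P3] Q2=[]
t=9-10: P2@Q0 runs 1, rem=4, I/O yield, promote→Q0. Q0=[P2] Q1=[P1,P3] Q2=[]
t=10-11: P2@Q0 runs 1, rem=3, I/O yield, promote→Q0. Q0=[P2] Q1=[P1,P3] Q2=[]
t=11-12: P2@Q0 runs 1, rem=2, I/O yield, promote→Q0. Q0=[P2] Q1=[P1,P3] Q2=[]
t=12-13: P2@Q0 runs 1, rem=1, I/O yield, promote→Q0. Q0=[P2] Q1=[P1,P3] Q2=[]
t=13-14: P2@Q0 runs 1, rem=0, completes. Q0=[] Q1=[P1,P3] Q2=[]
t=14-19: P1@Q1 runs 5, rem=5, quantum used, demote→Q2. Q0=[] Q1=[P3] Q2=[P1]
t=19-22: P3@Q1 runs 3, rem=3, I/O yield, promote→Q0. Q0=[P3] Q1=[] Q2=[P1]
t=22-24: P3@Q0 runs 2, rem=1, quantum used, demote→Q1. Q0=[] Q1=[P3] Q2=[P1]
t=24-25: P3@Q1 runs 1, rem=0, completes. Q0=[] Q1=[] Q2=[P1]
t=25-30: P1@Q2 runs 5, rem=0, completes. Q0=[] Q1=[] Q2=[]

Answer: 0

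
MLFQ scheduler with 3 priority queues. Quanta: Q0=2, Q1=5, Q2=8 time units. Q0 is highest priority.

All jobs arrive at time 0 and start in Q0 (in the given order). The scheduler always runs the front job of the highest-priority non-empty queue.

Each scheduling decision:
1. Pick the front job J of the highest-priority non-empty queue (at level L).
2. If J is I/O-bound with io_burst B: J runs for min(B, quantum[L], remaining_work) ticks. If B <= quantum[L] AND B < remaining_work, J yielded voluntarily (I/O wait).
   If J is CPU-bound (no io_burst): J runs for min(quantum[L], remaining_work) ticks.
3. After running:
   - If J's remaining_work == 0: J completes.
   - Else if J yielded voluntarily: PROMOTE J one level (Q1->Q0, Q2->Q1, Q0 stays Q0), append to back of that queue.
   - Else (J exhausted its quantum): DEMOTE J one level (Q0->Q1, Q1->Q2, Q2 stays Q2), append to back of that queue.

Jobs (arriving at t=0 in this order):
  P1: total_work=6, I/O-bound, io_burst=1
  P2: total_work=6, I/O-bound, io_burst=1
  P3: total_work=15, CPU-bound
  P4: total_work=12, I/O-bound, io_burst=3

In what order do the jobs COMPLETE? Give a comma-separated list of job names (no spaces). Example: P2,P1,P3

t=0-1: P1@Q0 runs 1, rem=5, I/O yield, promote→Q0. Q0=[P2,P3,P4,P1] Q1=[] Q2=[]
t=1-2: P2@Q0 runs 1, rem=5, I/O yield, promote→Q0. Q0=[P3,P4,P1,P2] Q1=[] Q2=[]
t=2-4: P3@Q0 runs 2, rem=13, quantum used, demote→Q1. Q0=[P4,P1,P2] Q1=[P3] Q2=[]
t=4-6: P4@Q0 runs 2, rem=10, quantum used, demote→Q1. Q0=[P1,P2] Q1=[P3,P4] Q2=[]
t=6-7: P1@Q0 runs 1, rem=4, I/O yield, promote→Q0. Q0=[P2,P1] Q1=[P3,P4] Q2=[]
t=7-8: P2@Q0 runs 1, rem=4, I/O yield, promote→Q0. Q0=[P1,P2] Q1=[P3,P4] Q2=[]
t=8-9: P1@Q0 runs 1, rem=3, I/O yield, promote→Q0. Q0=[P2,P1] Q1=[P3,P4] Q2=[]
t=9-10: P2@Q0 runs 1, rem=3, I/O yield, promote→Q0. Q0=[P1,P2] Q1=[P3,P4] Q2=[]
t=10-11: P1@Q0 runs 1, rem=2, I/O yield, promote→Q0. Q0=[P2,P1] Q1=[P3,P4] Q2=[]
t=11-12: P2@Q0 runs 1, rem=2, I/O yield, promote→Q0. Q0=[P1,P2] Q1=[P3,P4] Q2=[]
t=12-13: P1@Q0 runs 1, rem=1, I/O yield, promote→Q0. Q0=[P2,P1] Q1=[P3,P4] Q2=[]
t=13-14: P2@Q0 runs 1, rem=1, I/O yield, promote→Q0. Q0=[P1,P2] Q1=[P3,P4] Q2=[]
t=14-15: P1@Q0 runs 1, rem=0, completes. Q0=[P2] Q1=[P3,P4] Q2=[]
t=15-16: P2@Q0 runs 1, rem=0, completes. Q0=[] Q1=[P3,P4] Q2=[]
t=16-21: P3@Q1 runs 5, rem=8, quantum used, demote→Q2. Q0=[] Q1=[P4] Q2=[P3]
t=21-24: P4@Q1 runs 3, rem=7, I/O yield, promote→Q0. Q0=[P4] Q1=[] Q2=[P3]
t=24-26: P4@Q0 runs 2, rem=5, quantum used, demote→Q1. Q0=[] Q1=[P4] Q2=[P3]
t=26-29: P4@Q1 runs 3, rem=2, I/O yield, promote→Q0. Q0=[P4] Q1=[] Q2=[P3]
t=29-31: P4@Q0 runs 2, rem=0, completes. Q0=[] Q1=[] Q2=[P3]
t=31-39: P3@Q2 runs 8, rem=0, completes. Q0=[] Q1=[] Q2=[]

Answer: P1,P2,P4,P3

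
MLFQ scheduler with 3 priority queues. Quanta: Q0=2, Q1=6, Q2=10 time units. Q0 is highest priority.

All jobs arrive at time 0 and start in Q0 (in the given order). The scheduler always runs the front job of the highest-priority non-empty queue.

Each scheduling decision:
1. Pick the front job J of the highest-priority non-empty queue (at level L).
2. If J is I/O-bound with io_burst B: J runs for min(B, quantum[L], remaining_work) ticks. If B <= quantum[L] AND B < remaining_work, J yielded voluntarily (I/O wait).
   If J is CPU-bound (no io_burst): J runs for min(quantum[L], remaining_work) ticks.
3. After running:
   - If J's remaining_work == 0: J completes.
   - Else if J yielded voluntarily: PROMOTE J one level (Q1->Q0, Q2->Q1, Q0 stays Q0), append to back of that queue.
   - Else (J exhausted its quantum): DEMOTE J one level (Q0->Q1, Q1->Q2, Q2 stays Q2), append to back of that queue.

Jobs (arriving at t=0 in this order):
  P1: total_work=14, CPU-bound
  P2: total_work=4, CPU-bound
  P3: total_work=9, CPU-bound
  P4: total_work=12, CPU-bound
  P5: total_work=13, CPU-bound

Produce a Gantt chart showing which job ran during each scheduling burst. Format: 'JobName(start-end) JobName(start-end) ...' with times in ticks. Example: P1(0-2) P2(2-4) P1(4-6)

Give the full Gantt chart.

t=0-2: P1@Q0 runs 2, rem=12, quantum used, demote→Q1. Q0=[P2,P3,P4,P5] Q1=[P1] Q2=[]
t=2-4: P2@Q0 runs 2, rem=2, quantum used, demote→Q1. Q0=[P3,P4,P5] Q1=[P1,P2] Q2=[]
t=4-6: P3@Q0 runs 2, rem=7, quantum used, demote→Q1. Q0=[P4,P5] Q1=[P1,P2,P3] Q2=[]
t=6-8: P4@Q0 runs 2, rem=10, quantum used, demote→Q1. Q0=[P5] Q1=[P1,P2,P3,P4] Q2=[]
t=8-10: P5@Q0 runs 2, rem=11, quantum used, demote→Q1. Q0=[] Q1=[P1,P2,P3,P4,P5] Q2=[]
t=10-16: P1@Q1 runs 6, rem=6, quantum used, demote→Q2. Q0=[] Q1=[P2,P3,P4,P5] Q2=[P1]
t=16-18: P2@Q1 runs 2, rem=0, completes. Q0=[] Q1=[P3,P4,P5] Q2=[P1]
t=18-24: P3@Q1 runs 6, rem=1, quantum used, demote→Q2. Q0=[] Q1=[P4,P5] Q2=[P1,P3]
t=24-30: P4@Q1 runs 6, rem=4, quantum used, demote→Q2. Q0=[] Q1=[P5] Q2=[P1,P3,P4]
t=30-36: P5@Q1 runs 6, rem=5, quantum used, demote→Q2. Q0=[] Q1=[] Q2=[P1,P3,P4,P5]
t=36-42: P1@Q2 runs 6, rem=0, completes. Q0=[] Q1=[] Q2=[P3,P4,P5]
t=42-43: P3@Q2 runs 1, rem=0, completes. Q0=[] Q1=[] Q2=[P4,P5]
t=43-47: P4@Q2 runs 4, rem=0, completes. Q0=[] Q1=[] Q2=[P5]
t=47-52: P5@Q2 runs 5, rem=0, completes. Q0=[] Q1=[] Q2=[]

Answer: P1(0-2) P2(2-4) P3(4-6) P4(6-8) P5(8-10) P1(10-16) P2(16-18) P3(18-24) P4(24-30) P5(30-36) P1(36-42) P3(42-43) P4(43-47) P5(47-52)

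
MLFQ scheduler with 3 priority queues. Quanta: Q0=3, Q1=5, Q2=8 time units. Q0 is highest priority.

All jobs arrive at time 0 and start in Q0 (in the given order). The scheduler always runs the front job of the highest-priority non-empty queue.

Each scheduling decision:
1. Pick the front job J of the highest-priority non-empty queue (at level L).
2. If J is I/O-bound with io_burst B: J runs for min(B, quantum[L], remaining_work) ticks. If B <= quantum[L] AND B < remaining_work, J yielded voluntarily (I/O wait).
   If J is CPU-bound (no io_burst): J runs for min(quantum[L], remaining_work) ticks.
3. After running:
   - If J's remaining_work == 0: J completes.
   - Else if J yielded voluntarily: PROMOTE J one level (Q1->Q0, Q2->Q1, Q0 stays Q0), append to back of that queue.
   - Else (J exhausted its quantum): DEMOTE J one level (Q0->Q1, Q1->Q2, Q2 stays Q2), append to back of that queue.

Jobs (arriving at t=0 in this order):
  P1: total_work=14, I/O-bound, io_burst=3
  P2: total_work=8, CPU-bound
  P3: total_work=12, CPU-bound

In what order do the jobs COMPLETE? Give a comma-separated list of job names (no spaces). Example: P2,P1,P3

Answer: P1,P2,P3

Derivation:
t=0-3: P1@Q0 runs 3, rem=11, I/O yield, promote→Q0. Q0=[P2,P3,P1] Q1=[] Q2=[]
t=3-6: P2@Q0 runs 3, rem=5, quantum used, demote→Q1. Q0=[P3,P1] Q1=[P2] Q2=[]
t=6-9: P3@Q0 runs 3, rem=9, quantum used, demote→Q1. Q0=[P1] Q1=[P2,P3] Q2=[]
t=9-12: P1@Q0 runs 3, rem=8, I/O yield, promote→Q0. Q0=[P1] Q1=[P2,P3] Q2=[]
t=12-15: P1@Q0 runs 3, rem=5, I/O yield, promote→Q0. Q0=[P1] Q1=[P2,P3] Q2=[]
t=15-18: P1@Q0 runs 3, rem=2, I/O yield, promote→Q0. Q0=[P1] Q1=[P2,P3] Q2=[]
t=18-20: P1@Q0 runs 2, rem=0, completes. Q0=[] Q1=[P2,P3] Q2=[]
t=20-25: P2@Q1 runs 5, rem=0, completes. Q0=[] Q1=[P3] Q2=[]
t=25-30: P3@Q1 runs 5, rem=4, quantum used, demote→Q2. Q0=[] Q1=[] Q2=[P3]
t=30-34: P3@Q2 runs 4, rem=0, completes. Q0=[] Q1=[] Q2=[]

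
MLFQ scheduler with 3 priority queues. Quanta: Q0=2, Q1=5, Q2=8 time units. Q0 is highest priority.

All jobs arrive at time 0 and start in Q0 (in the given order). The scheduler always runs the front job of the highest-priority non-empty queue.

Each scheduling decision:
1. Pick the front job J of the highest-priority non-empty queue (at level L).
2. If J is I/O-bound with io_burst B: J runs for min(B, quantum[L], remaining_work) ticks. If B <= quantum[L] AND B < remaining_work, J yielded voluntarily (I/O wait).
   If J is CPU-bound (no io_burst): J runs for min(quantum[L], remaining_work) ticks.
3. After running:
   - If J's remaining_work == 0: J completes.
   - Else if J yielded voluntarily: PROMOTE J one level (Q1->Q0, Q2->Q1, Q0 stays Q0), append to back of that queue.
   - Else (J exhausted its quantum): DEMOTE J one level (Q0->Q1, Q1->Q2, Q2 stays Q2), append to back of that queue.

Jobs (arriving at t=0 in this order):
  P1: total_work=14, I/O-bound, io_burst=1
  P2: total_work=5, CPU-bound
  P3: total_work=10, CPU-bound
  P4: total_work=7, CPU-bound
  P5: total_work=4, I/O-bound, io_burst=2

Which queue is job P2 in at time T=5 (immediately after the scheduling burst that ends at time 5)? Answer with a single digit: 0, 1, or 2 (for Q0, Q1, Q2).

Answer: 1

Derivation:
t=0-1: P1@Q0 runs 1, rem=13, I/O yield, promote→Q0. Q0=[P2,P3,P4,P5,P1] Q1=[] Q2=[]
t=1-3: P2@Q0 runs 2, rem=3, quantum used, demote→Q1. Q0=[P3,P4,P5,P1] Q1=[P2] Q2=[]
t=3-5: P3@Q0 runs 2, rem=8, quantum used, demote→Q1. Q0=[P4,P5,P1] Q1=[P2,P3] Q2=[]
t=5-7: P4@Q0 runs 2, rem=5, quantum used, demote→Q1. Q0=[P5,P1] Q1=[P2,P3,P4] Q2=[]
t=7-9: P5@Q0 runs 2, rem=2, I/O yield, promote→Q0. Q0=[P1,P5] Q1=[P2,P3,P4] Q2=[]
t=9-10: P1@Q0 runs 1, rem=12, I/O yield, promote→Q0. Q0=[P5,P1] Q1=[P2,P3,P4] Q2=[]
t=10-12: P5@Q0 runs 2, rem=0, completes. Q0=[P1] Q1=[P2,P3,P4] Q2=[]
t=12-13: P1@Q0 runs 1, rem=11, I/O yield, promote→Q0. Q0=[P1] Q1=[P2,P3,P4] Q2=[]
t=13-14: P1@Q0 runs 1, rem=10, I/O yield, promote→Q0. Q0=[P1] Q1=[P2,P3,P4] Q2=[]
t=14-15: P1@Q0 runs 1, rem=9, I/O yield, promote→Q0. Q0=[P1] Q1=[P2,P3,P4] Q2=[]
t=15-16: P1@Q0 runs 1, rem=8, I/O yield, promote→Q0. Q0=[P1] Q1=[P2,P3,P4] Q2=[]
t=16-17: P1@Q0 runs 1, rem=7, I/O yield, promote→Q0. Q0=[P1] Q1=[P2,P3,P4] Q2=[]
t=17-18: P1@Q0 runs 1, rem=6, I/O yield, promote→Q0. Q0=[P1] Q1=[P2,P3,P4] Q2=[]
t=18-19: P1@Q0 runs 1, rem=5, I/O yield, promote→Q0. Q0=[P1] Q1=[P2,P3,P4] Q2=[]
t=19-20: P1@Q0 runs 1, rem=4, I/O yield, promote→Q0. Q0=[P1] Q1=[P2,P3,P4] Q2=[]
t=20-21: P1@Q0 runs 1, rem=3, I/O yield, promote→Q0. Q0=[P1] Q1=[P2,P3,P4] Q2=[]
t=21-22: P1@Q0 runs 1, rem=2, I/O yield, promote→Q0. Q0=[P1] Q1=[P2,P3,P4] Q2=[]
t=22-23: P1@Q0 runs 1, rem=1, I/O yield, promote→Q0. Q0=[P1] Q1=[P2,P3,P4] Q2=[]
t=23-24: P1@Q0 runs 1, rem=0, completes. Q0=[] Q1=[P2,P3,P4] Q2=[]
t=24-27: P2@Q1 runs 3, rem=0, completes. Q0=[] Q1=[P3,P4] Q2=[]
t=27-32: P3@Q1 runs 5, rem=3, quantum used, demote→Q2. Q0=[] Q1=[P4] Q2=[P3]
t=32-37: P4@Q1 runs 5, rem=0, completes. Q0=[] Q1=[] Q2=[P3]
t=37-40: P3@Q2 runs 3, rem=0, completes. Q0=[] Q1=[] Q2=[]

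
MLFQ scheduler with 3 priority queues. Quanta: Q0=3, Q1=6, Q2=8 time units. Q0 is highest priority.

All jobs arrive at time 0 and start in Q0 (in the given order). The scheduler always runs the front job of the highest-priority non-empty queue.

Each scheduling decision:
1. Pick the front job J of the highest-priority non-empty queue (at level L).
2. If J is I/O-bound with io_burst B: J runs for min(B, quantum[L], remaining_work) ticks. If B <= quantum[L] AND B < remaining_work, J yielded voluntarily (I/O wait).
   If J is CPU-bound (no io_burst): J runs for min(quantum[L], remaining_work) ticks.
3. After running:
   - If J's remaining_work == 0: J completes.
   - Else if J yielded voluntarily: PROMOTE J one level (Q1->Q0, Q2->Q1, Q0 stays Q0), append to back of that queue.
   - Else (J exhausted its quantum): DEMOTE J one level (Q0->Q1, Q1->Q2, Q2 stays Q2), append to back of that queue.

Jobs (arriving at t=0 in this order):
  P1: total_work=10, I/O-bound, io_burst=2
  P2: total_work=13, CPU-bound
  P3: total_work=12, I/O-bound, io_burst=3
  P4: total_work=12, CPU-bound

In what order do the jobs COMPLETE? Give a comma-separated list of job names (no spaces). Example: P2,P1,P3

t=0-2: P1@Q0 runs 2, rem=8, I/O yield, promote→Q0. Q0=[P2,P3,P4,P1] Q1=[] Q2=[]
t=2-5: P2@Q0 runs 3, rem=10, quantum used, demote→Q1. Q0=[P3,P4,P1] Q1=[P2] Q2=[]
t=5-8: P3@Q0 runs 3, rem=9, I/O yield, promote→Q0. Q0=[P4,P1,P3] Q1=[P2] Q2=[]
t=8-11: P4@Q0 runs 3, rem=9, quantum used, demote→Q1. Q0=[P1,P3] Q1=[P2,P4] Q2=[]
t=11-13: P1@Q0 runs 2, rem=6, I/O yield, promote→Q0. Q0=[P3,P1] Q1=[P2,P4] Q2=[]
t=13-16: P3@Q0 runs 3, rem=6, I/O yield, promote→Q0. Q0=[P1,P3] Q1=[P2,P4] Q2=[]
t=16-18: P1@Q0 runs 2, rem=4, I/O yield, promote→Q0. Q0=[P3,P1] Q1=[P2,P4] Q2=[]
t=18-21: P3@Q0 runs 3, rem=3, I/O yield, promote→Q0. Q0=[P1,P3] Q1=[P2,P4] Q2=[]
t=21-23: P1@Q0 runs 2, rem=2, I/O yield, promote→Q0. Q0=[P3,P1] Q1=[P2,P4] Q2=[]
t=23-26: P3@Q0 runs 3, rem=0, completes. Q0=[P1] Q1=[P2,P4] Q2=[]
t=26-28: P1@Q0 runs 2, rem=0, completes. Q0=[] Q1=[P2,P4] Q2=[]
t=28-34: P2@Q1 runs 6, rem=4, quantum used, demote→Q2. Q0=[] Q1=[P4] Q2=[P2]
t=34-40: P4@Q1 runs 6, rem=3, quantum used, demote→Q2. Q0=[] Q1=[] Q2=[P2,P4]
t=40-44: P2@Q2 runs 4, rem=0, completes. Q0=[] Q1=[] Q2=[P4]
t=44-47: P4@Q2 runs 3, rem=0, completes. Q0=[] Q1=[] Q2=[]

Answer: P3,P1,P2,P4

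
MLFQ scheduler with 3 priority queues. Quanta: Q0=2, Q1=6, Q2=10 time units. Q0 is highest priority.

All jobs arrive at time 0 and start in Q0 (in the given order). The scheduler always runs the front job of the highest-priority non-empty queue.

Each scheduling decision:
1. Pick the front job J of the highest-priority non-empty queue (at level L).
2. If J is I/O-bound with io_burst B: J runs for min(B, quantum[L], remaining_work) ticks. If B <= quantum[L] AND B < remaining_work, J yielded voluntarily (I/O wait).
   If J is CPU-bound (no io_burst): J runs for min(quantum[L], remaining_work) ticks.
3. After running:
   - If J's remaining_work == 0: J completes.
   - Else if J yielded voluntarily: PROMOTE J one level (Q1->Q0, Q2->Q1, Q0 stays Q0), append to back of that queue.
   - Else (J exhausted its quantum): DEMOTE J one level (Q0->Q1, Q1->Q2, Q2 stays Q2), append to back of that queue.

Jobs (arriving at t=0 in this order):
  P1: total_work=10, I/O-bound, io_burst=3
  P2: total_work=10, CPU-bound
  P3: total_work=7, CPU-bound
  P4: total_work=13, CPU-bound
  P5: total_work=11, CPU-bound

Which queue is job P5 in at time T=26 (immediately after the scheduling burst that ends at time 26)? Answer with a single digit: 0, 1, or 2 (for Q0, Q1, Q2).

Answer: 1

Derivation:
t=0-2: P1@Q0 runs 2, rem=8, quantum used, demote→Q1. Q0=[P2,P3,P4,P5] Q1=[P1] Q2=[]
t=2-4: P2@Q0 runs 2, rem=8, quantum used, demote→Q1. Q0=[P3,P4,P5] Q1=[P1,P2] Q2=[]
t=4-6: P3@Q0 runs 2, rem=5, quantum used, demote→Q1. Q0=[P4,P5] Q1=[P1,P2,P3] Q2=[]
t=6-8: P4@Q0 runs 2, rem=11, quantum used, demote→Q1. Q0=[P5] Q1=[P1,P2,P3,P4] Q2=[]
t=8-10: P5@Q0 runs 2, rem=9, quantum used, demote→Q1. Q0=[] Q1=[P1,P2,P3,P4,P5] Q2=[]
t=10-13: P1@Q1 runs 3, rem=5, I/O yield, promote→Q0. Q0=[P1] Q1=[P2,P3,P4,P5] Q2=[]
t=13-15: P1@Q0 runs 2, rem=3, quantum used, demote→Q1. Q0=[] Q1=[P2,P3,P4,P5,P1] Q2=[]
t=15-21: P2@Q1 runs 6, rem=2, quantum used, demote→Q2. Q0=[] Q1=[P3,P4,P5,P1] Q2=[P2]
t=21-26: P3@Q1 runs 5, rem=0, completes. Q0=[] Q1=[P4,P5,P1] Q2=[P2]
t=26-32: P4@Q1 runs 6, rem=5, quantum used, demote→Q2. Q0=[] Q1=[P5,P1] Q2=[P2,P4]
t=32-38: P5@Q1 runs 6, rem=3, quantum used, demote→Q2. Q0=[] Q1=[P1] Q2=[P2,P4,P5]
t=38-41: P1@Q1 runs 3, rem=0, completes. Q0=[] Q1=[] Q2=[P2,P4,P5]
t=41-43: P2@Q2 runs 2, rem=0, completes. Q0=[] Q1=[] Q2=[P4,P5]
t=43-48: P4@Q2 runs 5, rem=0, completes. Q0=[] Q1=[] Q2=[P5]
t=48-51: P5@Q2 runs 3, rem=0, completes. Q0=[] Q1=[] Q2=[]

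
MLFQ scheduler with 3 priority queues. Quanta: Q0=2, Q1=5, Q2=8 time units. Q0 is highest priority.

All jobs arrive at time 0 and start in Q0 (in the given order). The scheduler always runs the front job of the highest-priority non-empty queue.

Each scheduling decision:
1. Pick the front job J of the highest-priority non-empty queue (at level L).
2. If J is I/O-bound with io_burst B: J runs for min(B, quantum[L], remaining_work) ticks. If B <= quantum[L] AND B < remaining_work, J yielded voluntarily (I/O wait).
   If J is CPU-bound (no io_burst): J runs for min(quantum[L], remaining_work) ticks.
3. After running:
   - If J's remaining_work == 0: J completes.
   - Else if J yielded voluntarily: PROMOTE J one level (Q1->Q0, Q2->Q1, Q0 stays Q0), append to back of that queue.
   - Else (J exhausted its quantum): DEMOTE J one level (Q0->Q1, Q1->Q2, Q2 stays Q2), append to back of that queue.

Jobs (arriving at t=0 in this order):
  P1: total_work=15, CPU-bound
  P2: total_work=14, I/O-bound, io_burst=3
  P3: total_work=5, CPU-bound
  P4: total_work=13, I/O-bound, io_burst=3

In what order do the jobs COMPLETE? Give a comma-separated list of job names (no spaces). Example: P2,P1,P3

Answer: P3,P2,P4,P1

Derivation:
t=0-2: P1@Q0 runs 2, rem=13, quantum used, demote→Q1. Q0=[P2,P3,P4] Q1=[P1] Q2=[]
t=2-4: P2@Q0 runs 2, rem=12, quantum used, demote→Q1. Q0=[P3,P4] Q1=[P1,P2] Q2=[]
t=4-6: P3@Q0 runs 2, rem=3, quantum used, demote→Q1. Q0=[P4] Q1=[P1,P2,P3] Q2=[]
t=6-8: P4@Q0 runs 2, rem=11, quantum used, demote→Q1. Q0=[] Q1=[P1,P2,P3,P4] Q2=[]
t=8-13: P1@Q1 runs 5, rem=8, quantum used, demote→Q2. Q0=[] Q1=[P2,P3,P4] Q2=[P1]
t=13-16: P2@Q1 runs 3, rem=9, I/O yield, promote→Q0. Q0=[P2] Q1=[P3,P4] Q2=[P1]
t=16-18: P2@Q0 runs 2, rem=7, quantum used, demote→Q1. Q0=[] Q1=[P3,P4,P2] Q2=[P1]
t=18-21: P3@Q1 runs 3, rem=0, completes. Q0=[] Q1=[P4,P2] Q2=[P1]
t=21-24: P4@Q1 runs 3, rem=8, I/O yield, promote→Q0. Q0=[P4] Q1=[P2] Q2=[P1]
t=24-26: P4@Q0 runs 2, rem=6, quantum used, demote→Q1. Q0=[] Q1=[P2,P4] Q2=[P1]
t=26-29: P2@Q1 runs 3, rem=4, I/O yield, promote→Q0. Q0=[P2] Q1=[P4] Q2=[P1]
t=29-31: P2@Q0 runs 2, rem=2, quantum used, demote→Q1. Q0=[] Q1=[P4,P2] Q2=[P1]
t=31-34: P4@Q1 runs 3, rem=3, I/O yield, promote→Q0. Q0=[P4] Q1=[P2] Q2=[P1]
t=34-36: P4@Q0 runs 2, rem=1, quantum used, demote→Q1. Q0=[] Q1=[P2,P4] Q2=[P1]
t=36-38: P2@Q1 runs 2, rem=0, completes. Q0=[] Q1=[P4] Q2=[P1]
t=38-39: P4@Q1 runs 1, rem=0, completes. Q0=[] Q1=[] Q2=[P1]
t=39-47: P1@Q2 runs 8, rem=0, completes. Q0=[] Q1=[] Q2=[]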